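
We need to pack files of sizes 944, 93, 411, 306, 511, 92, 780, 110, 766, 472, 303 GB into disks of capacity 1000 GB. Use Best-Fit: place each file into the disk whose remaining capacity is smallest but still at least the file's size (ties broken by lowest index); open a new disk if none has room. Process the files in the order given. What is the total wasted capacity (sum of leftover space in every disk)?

944 GB → disk 1 (remaining 56 GB)
93 GB → disk 2 (remaining 907 GB)
411 GB → disk 2 (remaining 496 GB)
306 GB → disk 2 (remaining 190 GB)
511 GB → disk 3 (remaining 489 GB)
92 GB → disk 2 (remaining 98 GB)
780 GB → disk 4 (remaining 220 GB)
110 GB → disk 4 (remaining 110 GB)
766 GB → disk 5 (remaining 234 GB)
472 GB → disk 3 (remaining 17 GB)
303 GB → disk 6 (remaining 697 GB)
6 disks × 1000 GB = 6000 GB; used 4788 GB; unused 1212 GB.

1212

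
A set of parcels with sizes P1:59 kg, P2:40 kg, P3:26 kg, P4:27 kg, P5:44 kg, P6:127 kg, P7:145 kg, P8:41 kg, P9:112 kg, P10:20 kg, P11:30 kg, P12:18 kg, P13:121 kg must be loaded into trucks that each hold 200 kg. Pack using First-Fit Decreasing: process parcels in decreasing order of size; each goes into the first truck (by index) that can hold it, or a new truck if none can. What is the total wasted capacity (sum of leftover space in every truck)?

Sorted descending: 145, 127, 121, 112, 59, 44, 41, 40, 30, 27, 26, 20, 18.
145 kg → truck 1 (remaining 55 kg)
127 kg → truck 2 (remaining 73 kg)
121 kg → truck 3 (remaining 79 kg)
112 kg → truck 4 (remaining 88 kg)
59 kg → truck 2 (remaining 14 kg)
44 kg → truck 1 (remaining 11 kg)
41 kg → truck 3 (remaining 38 kg)
40 kg → truck 4 (remaining 48 kg)
30 kg → truck 3 (remaining 8 kg)
27 kg → truck 4 (remaining 21 kg)
26 kg → truck 5 (remaining 174 kg)
20 kg → truck 4 (remaining 1 kg)
18 kg → truck 5 (remaining 156 kg)
5 trucks × 200 kg = 1000 kg; used 810 kg; unused 190 kg.

190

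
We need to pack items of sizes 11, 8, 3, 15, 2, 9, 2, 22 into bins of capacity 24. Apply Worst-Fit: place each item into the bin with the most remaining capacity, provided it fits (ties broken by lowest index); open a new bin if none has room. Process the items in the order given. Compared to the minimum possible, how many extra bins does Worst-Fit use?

Worst-Fit: [11,8,3] [15,2] [9,2] [22] → 4 bins.
Total size 72; any packing needs at least ⌈72/24⌉ = 3 bins.
An optimal packing achieves that bound: [22,2] [15,9] [11,8,3,2] → 3 bins.
Excess: 4 − 3 = 1.

1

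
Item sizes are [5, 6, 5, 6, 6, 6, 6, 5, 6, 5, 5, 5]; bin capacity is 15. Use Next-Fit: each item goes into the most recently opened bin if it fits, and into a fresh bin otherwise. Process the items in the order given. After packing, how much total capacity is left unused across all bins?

5 → bin 1 (remaining 10)
6 → bin 1 (remaining 4)
5 → bin 2 (remaining 10)
6 → bin 2 (remaining 4)
6 → bin 3 (remaining 9)
6 → bin 3 (remaining 3)
6 → bin 4 (remaining 9)
5 → bin 4 (remaining 4)
6 → bin 5 (remaining 9)
5 → bin 5 (remaining 4)
5 → bin 6 (remaining 10)
5 → bin 6 (remaining 5)
6 bins × 15 = 90; used 66; unused 24.

24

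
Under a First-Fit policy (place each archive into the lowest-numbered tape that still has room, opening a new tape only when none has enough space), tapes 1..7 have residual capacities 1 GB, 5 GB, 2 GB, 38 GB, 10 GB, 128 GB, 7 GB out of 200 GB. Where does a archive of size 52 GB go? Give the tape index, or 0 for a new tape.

Tapes with room: tape 6 (128 GB).
The first with room is tape 6.

6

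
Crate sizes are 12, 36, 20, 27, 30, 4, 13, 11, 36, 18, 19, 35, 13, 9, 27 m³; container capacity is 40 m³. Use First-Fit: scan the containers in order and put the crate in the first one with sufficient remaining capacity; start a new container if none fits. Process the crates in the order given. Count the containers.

12 m³ → container 1 (remaining 28 m³)
36 m³ → container 2 (remaining 4 m³)
20 m³ → container 1 (remaining 8 m³)
27 m³ → container 3 (remaining 13 m³)
30 m³ → container 4 (remaining 10 m³)
4 m³ → container 1 (remaining 4 m³)
13 m³ → container 3 (remaining 0 m³)
11 m³ → container 5 (remaining 29 m³)
36 m³ → container 6 (remaining 4 m³)
18 m³ → container 5 (remaining 11 m³)
19 m³ → container 7 (remaining 21 m³)
35 m³ → container 8 (remaining 5 m³)
13 m³ → container 7 (remaining 8 m³)
9 m³ → container 4 (remaining 1 m³)
27 m³ → container 9 (remaining 13 m³)

9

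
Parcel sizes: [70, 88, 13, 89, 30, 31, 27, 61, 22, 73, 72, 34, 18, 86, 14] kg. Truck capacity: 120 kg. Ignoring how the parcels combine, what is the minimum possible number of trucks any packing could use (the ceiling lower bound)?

7

Total size = 70 + 88 + 13 + 89 + 30 + 31 + 27 + 61 + 22 + 73 + 72 + 34 + 18 + 86 + 14 = 728 kg.
⌈728 / 120⌉ = 7.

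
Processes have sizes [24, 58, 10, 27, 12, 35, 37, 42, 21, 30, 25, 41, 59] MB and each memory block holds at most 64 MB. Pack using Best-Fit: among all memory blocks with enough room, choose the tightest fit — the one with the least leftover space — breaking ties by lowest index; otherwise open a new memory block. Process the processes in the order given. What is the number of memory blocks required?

memory block 1: place 24 MB, 40 MB left
memory block 2: place 58 MB, 6 MB left
memory block 1: place 10 MB, 30 MB left
memory block 1: place 27 MB, 3 MB left
memory block 3: place 12 MB, 52 MB left
memory block 3: place 35 MB, 17 MB left
memory block 4: place 37 MB, 27 MB left
memory block 5: place 42 MB, 22 MB left
memory block 5: place 21 MB, 1 MB left
memory block 6: place 30 MB, 34 MB left
memory block 4: place 25 MB, 2 MB left
memory block 7: place 41 MB, 23 MB left
memory block 8: place 59 MB, 5 MB left
Final memory blocks: [24,10,27] [58] [12,35] [37,25] [42,21] [30] [41] [59].

8 memory blocks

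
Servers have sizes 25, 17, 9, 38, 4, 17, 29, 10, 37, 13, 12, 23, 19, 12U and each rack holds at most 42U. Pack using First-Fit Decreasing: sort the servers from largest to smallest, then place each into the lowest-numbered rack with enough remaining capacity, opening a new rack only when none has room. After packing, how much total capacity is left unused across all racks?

Sorted descending: 38, 37, 29, 25, 23, 19, 17, 17, 13, 12, 12, 10, 9, 4.
38U → rack 1 (remaining 4U)
37U → rack 2 (remaining 5U)
29U → rack 3 (remaining 13U)
25U → rack 4 (remaining 17U)
23U → rack 5 (remaining 19U)
19U → rack 5 (remaining 0U)
17U → rack 4 (remaining 0U)
17U → rack 6 (remaining 25U)
13U → rack 3 (remaining 0U)
12U → rack 6 (remaining 13U)
12U → rack 6 (remaining 1U)
10U → rack 7 (remaining 32U)
9U → rack 7 (remaining 23U)
4U → rack 1 (remaining 0U)
7 racks × 42U = 294U; used 265U; unused 29U.

29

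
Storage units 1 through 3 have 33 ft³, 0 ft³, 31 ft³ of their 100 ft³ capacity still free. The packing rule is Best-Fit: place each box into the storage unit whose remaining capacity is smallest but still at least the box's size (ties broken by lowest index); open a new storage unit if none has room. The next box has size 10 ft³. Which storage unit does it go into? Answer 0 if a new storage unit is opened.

Storage units with room: storage unit 1 (33 ft³), storage unit 3 (31 ft³).
Tightest fit is storage unit 3 with 31 ft³ free.

3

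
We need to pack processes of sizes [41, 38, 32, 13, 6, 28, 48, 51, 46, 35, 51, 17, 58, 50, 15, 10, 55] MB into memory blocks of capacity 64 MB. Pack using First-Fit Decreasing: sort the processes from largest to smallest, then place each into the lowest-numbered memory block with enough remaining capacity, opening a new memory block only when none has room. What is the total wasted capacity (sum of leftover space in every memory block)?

110

Sorted descending: 58, 55, 51, 51, 50, 48, 46, 41, 38, 35, 32, 28, 17, 15, 13, 10, 6.
58 MB → memory block 1 (remaining 6 MB)
55 MB → memory block 2 (remaining 9 MB)
51 MB → memory block 3 (remaining 13 MB)
51 MB → memory block 4 (remaining 13 MB)
50 MB → memory block 5 (remaining 14 MB)
48 MB → memory block 6 (remaining 16 MB)
46 MB → memory block 7 (remaining 18 MB)
41 MB → memory block 8 (remaining 23 MB)
38 MB → memory block 9 (remaining 26 MB)
35 MB → memory block 10 (remaining 29 MB)
32 MB → memory block 11 (remaining 32 MB)
28 MB → memory block 10 (remaining 1 MB)
17 MB → memory block 7 (remaining 1 MB)
15 MB → memory block 6 (remaining 1 MB)
13 MB → memory block 3 (remaining 0 MB)
10 MB → memory block 4 (remaining 3 MB)
6 MB → memory block 1 (remaining 0 MB)
11 memory blocks × 64 MB = 704 MB; used 594 MB; unused 110 MB.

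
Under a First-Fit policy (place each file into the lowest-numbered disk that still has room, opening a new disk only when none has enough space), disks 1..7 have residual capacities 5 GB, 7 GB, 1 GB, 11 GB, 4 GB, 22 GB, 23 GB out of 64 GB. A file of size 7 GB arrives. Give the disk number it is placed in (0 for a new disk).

2

Disks with room: disk 2 (7 GB), disk 4 (11 GB), disk 6 (22 GB), disk 7 (23 GB).
The first with room is disk 2.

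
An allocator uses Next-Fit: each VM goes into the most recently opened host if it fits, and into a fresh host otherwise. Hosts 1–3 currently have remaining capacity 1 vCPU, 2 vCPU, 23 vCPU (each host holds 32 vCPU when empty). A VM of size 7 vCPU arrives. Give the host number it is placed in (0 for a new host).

3

Next-Fit only looks at host 3, which has 23 vCPU free.
7 vCPU fits there.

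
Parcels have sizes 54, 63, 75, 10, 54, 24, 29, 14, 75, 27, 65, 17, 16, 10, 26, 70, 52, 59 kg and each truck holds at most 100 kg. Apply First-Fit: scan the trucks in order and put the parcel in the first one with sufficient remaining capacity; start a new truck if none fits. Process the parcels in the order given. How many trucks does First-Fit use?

54 kg → truck 1 (remaining 46 kg)
63 kg → truck 2 (remaining 37 kg)
75 kg → truck 3 (remaining 25 kg)
10 kg → truck 1 (remaining 36 kg)
54 kg → truck 4 (remaining 46 kg)
24 kg → truck 1 (remaining 12 kg)
29 kg → truck 2 (remaining 8 kg)
14 kg → truck 3 (remaining 11 kg)
75 kg → truck 5 (remaining 25 kg)
27 kg → truck 4 (remaining 19 kg)
65 kg → truck 6 (remaining 35 kg)
17 kg → truck 4 (remaining 2 kg)
16 kg → truck 5 (remaining 9 kg)
10 kg → truck 1 (remaining 2 kg)
26 kg → truck 6 (remaining 9 kg)
70 kg → truck 7 (remaining 30 kg)
52 kg → truck 8 (remaining 48 kg)
59 kg → truck 9 (remaining 41 kg)
Final trucks: [54,10,24,10] [63,29] [75,14] [54,27,17] [75,16] [65,26] [70] [52] [59].

9 trucks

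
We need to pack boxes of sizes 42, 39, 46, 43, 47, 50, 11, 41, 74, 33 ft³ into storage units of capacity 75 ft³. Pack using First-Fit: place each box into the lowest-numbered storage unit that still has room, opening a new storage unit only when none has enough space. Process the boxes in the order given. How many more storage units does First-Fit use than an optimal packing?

First-Fit: [42,11] [39,33] [46] [43] [47] [50] [41] [74] → 8 storage units.
8 boxes exceed 37.5 ft³ (half the capacity), and no two of those can share a storage unit, so at least 8 storage units are needed.
So 8 is already optimal.

0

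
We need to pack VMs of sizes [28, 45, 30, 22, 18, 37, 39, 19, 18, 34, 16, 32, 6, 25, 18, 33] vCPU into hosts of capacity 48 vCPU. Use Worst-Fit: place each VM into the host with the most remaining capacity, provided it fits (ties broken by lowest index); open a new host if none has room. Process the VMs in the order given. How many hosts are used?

10

28 vCPU → host 1 (remaining 20 vCPU)
45 vCPU → host 2 (remaining 3 vCPU)
30 vCPU → host 3 (remaining 18 vCPU)
22 vCPU → host 4 (remaining 26 vCPU)
18 vCPU → host 4 (remaining 8 vCPU)
37 vCPU → host 5 (remaining 11 vCPU)
39 vCPU → host 6 (remaining 9 vCPU)
19 vCPU → host 1 (remaining 1 vCPU)
18 vCPU → host 3 (remaining 0 vCPU)
34 vCPU → host 7 (remaining 14 vCPU)
16 vCPU → host 8 (remaining 32 vCPU)
32 vCPU → host 8 (remaining 0 vCPU)
6 vCPU → host 7 (remaining 8 vCPU)
25 vCPU → host 9 (remaining 23 vCPU)
18 vCPU → host 9 (remaining 5 vCPU)
33 vCPU → host 10 (remaining 15 vCPU)
Final hosts: [28,19] [45] [30,18] [22,18] [37] [39] [34,6] [16,32] [25,18] [33].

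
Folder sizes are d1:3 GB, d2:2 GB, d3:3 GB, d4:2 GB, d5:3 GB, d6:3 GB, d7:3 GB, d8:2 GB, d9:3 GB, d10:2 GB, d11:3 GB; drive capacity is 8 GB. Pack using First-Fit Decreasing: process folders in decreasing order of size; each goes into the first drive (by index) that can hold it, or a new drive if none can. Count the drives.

4 drives

Sorted descending: 3, 3, 3, 3, 3, 3, 3, 2, 2, 2, 2.
drive 1: place 3 GB, 5 GB left
drive 1: place 3 GB, 2 GB left
drive 2: place 3 GB, 5 GB left
drive 2: place 3 GB, 2 GB left
drive 3: place 3 GB, 5 GB left
drive 3: place 3 GB, 2 GB left
drive 4: place 3 GB, 5 GB left
drive 1: place 2 GB, 0 GB left
drive 2: place 2 GB, 0 GB left
drive 3: place 2 GB, 0 GB left
drive 4: place 2 GB, 3 GB left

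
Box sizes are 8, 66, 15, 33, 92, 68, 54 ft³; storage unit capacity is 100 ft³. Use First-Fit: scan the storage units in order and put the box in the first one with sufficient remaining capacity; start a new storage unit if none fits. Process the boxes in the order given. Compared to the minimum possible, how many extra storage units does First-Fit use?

0

First-Fit: [8,66,15] [33,54] [92] [68] → 4 storage units.
Total size 336 ft³; any packing needs at least ⌈336/100⌉ = 4 storage units.
So 4 is already optimal.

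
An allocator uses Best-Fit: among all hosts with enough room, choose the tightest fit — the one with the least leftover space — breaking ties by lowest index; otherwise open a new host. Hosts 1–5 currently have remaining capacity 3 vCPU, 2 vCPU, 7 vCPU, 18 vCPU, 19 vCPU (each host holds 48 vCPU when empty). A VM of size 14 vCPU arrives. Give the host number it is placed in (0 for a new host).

4

Hosts with room: host 4 (18 vCPU), host 5 (19 vCPU).
Tightest fit is host 4 with 18 vCPU free.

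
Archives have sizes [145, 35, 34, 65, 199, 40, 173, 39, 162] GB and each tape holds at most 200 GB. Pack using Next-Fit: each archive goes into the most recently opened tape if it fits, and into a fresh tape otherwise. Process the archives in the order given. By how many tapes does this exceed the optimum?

2

Next-Fit: [145,35] [34,65] [199] [40] [173] [39] [162] → 7 tapes.
Total size 892 GB; any packing needs at least ⌈892/200⌉ = 5 tapes.
An optimal packing achieves that bound: [199] [173] [162,35] [145,40] [65,39,34] → 5 tapes.
Excess: 7 − 5 = 2.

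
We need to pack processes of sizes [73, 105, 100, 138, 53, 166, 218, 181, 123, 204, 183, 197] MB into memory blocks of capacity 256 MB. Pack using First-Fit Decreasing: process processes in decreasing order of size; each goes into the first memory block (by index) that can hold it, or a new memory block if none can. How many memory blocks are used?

8

Sorted descending: 218, 204, 197, 183, 181, 166, 138, 123, 105, 100, 73, 53.
218 MB → memory block 1 (remaining 38 MB)
204 MB → memory block 2 (remaining 52 MB)
197 MB → memory block 3 (remaining 59 MB)
183 MB → memory block 4 (remaining 73 MB)
181 MB → memory block 5 (remaining 75 MB)
166 MB → memory block 6 (remaining 90 MB)
138 MB → memory block 7 (remaining 118 MB)
123 MB → memory block 8 (remaining 133 MB)
105 MB → memory block 7 (remaining 13 MB)
100 MB → memory block 8 (remaining 33 MB)
73 MB → memory block 4 (remaining 0 MB)
53 MB → memory block 3 (remaining 6 MB)
Final memory blocks: [218] [204] [197,53] [183,73] [181] [166] [138,105] [123,100].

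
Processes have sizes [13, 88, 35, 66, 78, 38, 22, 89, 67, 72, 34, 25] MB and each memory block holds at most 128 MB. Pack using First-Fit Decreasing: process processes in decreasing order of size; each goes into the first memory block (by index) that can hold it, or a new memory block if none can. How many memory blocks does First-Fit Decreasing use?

Sorted descending: 89, 88, 78, 72, 67, 66, 38, 35, 34, 25, 22, 13.
Put 89 MB in memory block 1; 39 MB remain.
Put 88 MB in memory block 2; 40 MB remain.
Put 78 MB in memory block 3; 50 MB remain.
Put 72 MB in memory block 4; 56 MB remain.
Put 67 MB in memory block 5; 61 MB remain.
Put 66 MB in memory block 6; 62 MB remain.
Put 38 MB in memory block 1; 1 MB remain.
Put 35 MB in memory block 2; 5 MB remain.
Put 34 MB in memory block 3; 16 MB remain.
Put 25 MB in memory block 4; 31 MB remain.
Put 22 MB in memory block 4; 9 MB remain.
Put 13 MB in memory block 3; 3 MB remain.
Final memory blocks: [89,38] [88,35] [78,34,13] [72,25,22] [67] [66].

6 memory blocks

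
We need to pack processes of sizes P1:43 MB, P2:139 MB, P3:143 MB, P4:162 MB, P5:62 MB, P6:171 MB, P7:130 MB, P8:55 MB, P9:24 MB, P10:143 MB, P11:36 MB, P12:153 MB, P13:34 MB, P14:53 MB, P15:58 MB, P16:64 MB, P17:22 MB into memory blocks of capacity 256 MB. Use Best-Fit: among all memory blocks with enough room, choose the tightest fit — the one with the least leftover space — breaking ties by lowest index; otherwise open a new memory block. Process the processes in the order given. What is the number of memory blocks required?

7 memory blocks

memory block 1: place P1 (43 MB), 213 MB left
memory block 1: place P2 (139 MB), 74 MB left
memory block 2: place P3 (143 MB), 113 MB left
memory block 3: place P4 (162 MB), 94 MB left
memory block 1: place P5 (62 MB), 12 MB left
memory block 4: place P6 (171 MB), 85 MB left
memory block 5: place P7 (130 MB), 126 MB left
memory block 4: place P8 (55 MB), 30 MB left
memory block 4: place P9 (24 MB), 6 MB left
memory block 6: place P10 (143 MB), 113 MB left
memory block 3: place P11 (36 MB), 58 MB left
memory block 7: place P12 (153 MB), 103 MB left
memory block 3: place P13 (34 MB), 24 MB left
memory block 7: place P14 (53 MB), 50 MB left
memory block 2: place P15 (58 MB), 55 MB left
memory block 6: place P16 (64 MB), 49 MB left
memory block 3: place P17 (22 MB), 2 MB left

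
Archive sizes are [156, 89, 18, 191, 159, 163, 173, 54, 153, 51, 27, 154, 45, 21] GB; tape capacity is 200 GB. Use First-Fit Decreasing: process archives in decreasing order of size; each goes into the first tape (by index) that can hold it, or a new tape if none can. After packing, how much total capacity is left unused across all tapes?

Sorted descending: 191, 173, 163, 159, 156, 154, 153, 89, 54, 51, 45, 27, 21, 18.
tape 1: place 191 GB, 9 GB left
tape 2: place 173 GB, 27 GB left
tape 3: place 163 GB, 37 GB left
tape 4: place 159 GB, 41 GB left
tape 5: place 156 GB, 44 GB left
tape 6: place 154 GB, 46 GB left
tape 7: place 153 GB, 47 GB left
tape 8: place 89 GB, 111 GB left
tape 8: place 54 GB, 57 GB left
tape 8: place 51 GB, 6 GB left
tape 6: place 45 GB, 1 GB left
tape 2: place 27 GB, 0 GB left
tape 3: place 21 GB, 16 GB left
tape 4: place 18 GB, 23 GB left
8 tapes × 200 GB = 1600 GB; used 1454 GB; unused 146 GB.

146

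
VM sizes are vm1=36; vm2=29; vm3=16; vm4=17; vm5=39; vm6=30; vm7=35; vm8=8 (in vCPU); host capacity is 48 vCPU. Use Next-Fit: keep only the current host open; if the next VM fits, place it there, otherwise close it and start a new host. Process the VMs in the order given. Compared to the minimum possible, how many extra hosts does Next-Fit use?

1

Next-Fit: [36] [29,16] [17] [39] [30] [35,8] → 6 hosts.
Total size 210 vCPU; any packing needs at least ⌈210/48⌉ = 5 hosts.
An optimal packing achieves that bound: [39,8] [36] [35] [30,17] [29,16] → 5 hosts.
Excess: 6 − 5 = 1.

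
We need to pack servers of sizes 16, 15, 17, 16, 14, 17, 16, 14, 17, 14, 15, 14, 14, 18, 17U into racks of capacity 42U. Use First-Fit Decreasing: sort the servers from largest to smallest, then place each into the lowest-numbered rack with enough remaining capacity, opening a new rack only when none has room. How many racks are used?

7

Sorted descending: 18, 17, 17, 17, 17, 16, 16, 16, 15, 15, 14, 14, 14, 14, 14.
rack 1: place 18U, 24U left
rack 1: place 17U, 7U left
rack 2: place 17U, 25U left
rack 2: place 17U, 8U left
rack 3: place 17U, 25U left
rack 3: place 16U, 9U left
rack 4: place 16U, 26U left
rack 4: place 16U, 10U left
rack 5: place 15U, 27U left
rack 5: place 15U, 12U left
rack 6: place 14U, 28U left
rack 6: place 14U, 14U left
rack 6: place 14U, 0U left
rack 7: place 14U, 28U left
rack 7: place 14U, 14U left
Final racks: [18,17] [17,17] [17,16] [16,16] [15,15] [14,14,14] [14,14].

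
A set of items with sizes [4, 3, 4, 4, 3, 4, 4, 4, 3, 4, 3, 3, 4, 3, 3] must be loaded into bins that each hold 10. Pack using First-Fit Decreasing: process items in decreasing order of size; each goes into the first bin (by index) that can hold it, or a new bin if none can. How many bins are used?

Sorted descending: 4, 4, 4, 4, 4, 4, 4, 4, 3, 3, 3, 3, 3, 3, 3.
4 → bin 1 (remaining 6)
4 → bin 1 (remaining 2)
4 → bin 2 (remaining 6)
4 → bin 2 (remaining 2)
4 → bin 3 (remaining 6)
4 → bin 3 (remaining 2)
4 → bin 4 (remaining 6)
4 → bin 4 (remaining 2)
3 → bin 5 (remaining 7)
3 → bin 5 (remaining 4)
3 → bin 5 (remaining 1)
3 → bin 6 (remaining 7)
3 → bin 6 (remaining 4)
3 → bin 6 (remaining 1)
3 → bin 7 (remaining 7)
Final bins: [4,4] [4,4] [4,4] [4,4] [3,3,3] [3,3,3] [3].

7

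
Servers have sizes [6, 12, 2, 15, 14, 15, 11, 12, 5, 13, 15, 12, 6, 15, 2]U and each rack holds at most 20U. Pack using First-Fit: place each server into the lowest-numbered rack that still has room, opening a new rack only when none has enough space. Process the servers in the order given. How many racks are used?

10

rack 1: place 6U, 14U left
rack 1: place 12U, 2U left
rack 1: place 2U, 0U left
rack 2: place 15U, 5U left
rack 3: place 14U, 6U left
rack 4: place 15U, 5U left
rack 5: place 11U, 9U left
rack 6: place 12U, 8U left
rack 2: place 5U, 0U left
rack 7: place 13U, 7U left
rack 8: place 15U, 5U left
rack 9: place 12U, 8U left
rack 3: place 6U, 0U left
rack 10: place 15U, 5U left
rack 4: place 2U, 3U left
Final racks: [6,12,2] [15,5] [14,6] [15,2] [11] [12] [13] [15] [12] [15].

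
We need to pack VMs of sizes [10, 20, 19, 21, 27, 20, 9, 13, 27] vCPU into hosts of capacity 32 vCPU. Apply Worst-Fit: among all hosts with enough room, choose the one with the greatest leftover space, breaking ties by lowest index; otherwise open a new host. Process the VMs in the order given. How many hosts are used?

10 vCPU → host 1 (remaining 22 vCPU)
20 vCPU → host 1 (remaining 2 vCPU)
19 vCPU → host 2 (remaining 13 vCPU)
21 vCPU → host 3 (remaining 11 vCPU)
27 vCPU → host 4 (remaining 5 vCPU)
20 vCPU → host 5 (remaining 12 vCPU)
9 vCPU → host 2 (remaining 4 vCPU)
13 vCPU → host 6 (remaining 19 vCPU)
27 vCPU → host 7 (remaining 5 vCPU)
Final hosts: [10,20] [19,9] [21] [27] [20] [13] [27].

7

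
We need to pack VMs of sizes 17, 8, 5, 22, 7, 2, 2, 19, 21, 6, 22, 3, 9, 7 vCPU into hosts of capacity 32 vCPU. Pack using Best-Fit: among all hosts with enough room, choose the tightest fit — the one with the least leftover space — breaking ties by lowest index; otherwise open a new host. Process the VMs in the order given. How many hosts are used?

17 vCPU → host 1 (remaining 15 vCPU)
8 vCPU → host 1 (remaining 7 vCPU)
5 vCPU → host 1 (remaining 2 vCPU)
22 vCPU → host 2 (remaining 10 vCPU)
7 vCPU → host 2 (remaining 3 vCPU)
2 vCPU → host 1 (remaining 0 vCPU)
2 vCPU → host 2 (remaining 1 vCPU)
19 vCPU → host 3 (remaining 13 vCPU)
21 vCPU → host 4 (remaining 11 vCPU)
6 vCPU → host 4 (remaining 5 vCPU)
22 vCPU → host 5 (remaining 10 vCPU)
3 vCPU → host 4 (remaining 2 vCPU)
9 vCPU → host 5 (remaining 1 vCPU)
7 vCPU → host 3 (remaining 6 vCPU)
Final hosts: [17,8,5,2] [22,7,2] [19,7] [21,6,3] [22,9].

5 hosts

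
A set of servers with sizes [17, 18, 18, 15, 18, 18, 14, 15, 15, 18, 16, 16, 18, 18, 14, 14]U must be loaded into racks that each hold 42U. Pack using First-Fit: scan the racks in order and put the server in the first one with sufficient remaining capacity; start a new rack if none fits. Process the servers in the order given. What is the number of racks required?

rack 1: place 17U, 25U left
rack 1: place 18U, 7U left
rack 2: place 18U, 24U left
rack 2: place 15U, 9U left
rack 3: place 18U, 24U left
rack 3: place 18U, 6U left
rack 4: place 14U, 28U left
rack 4: place 15U, 13U left
rack 5: place 15U, 27U left
rack 5: place 18U, 9U left
rack 6: place 16U, 26U left
rack 6: place 16U, 10U left
rack 7: place 18U, 24U left
rack 7: place 18U, 6U left
rack 8: place 14U, 28U left
rack 8: place 14U, 14U left
Final racks: [17,18] [18,15] [18,18] [14,15] [15,18] [16,16] [18,18] [14,14].

8 racks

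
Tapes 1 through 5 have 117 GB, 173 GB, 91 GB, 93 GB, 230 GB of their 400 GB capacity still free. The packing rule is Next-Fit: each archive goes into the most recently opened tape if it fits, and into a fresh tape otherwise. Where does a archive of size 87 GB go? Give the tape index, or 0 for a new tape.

Next-Fit only looks at tape 5, which has 230 GB free.
87 GB fits there.

5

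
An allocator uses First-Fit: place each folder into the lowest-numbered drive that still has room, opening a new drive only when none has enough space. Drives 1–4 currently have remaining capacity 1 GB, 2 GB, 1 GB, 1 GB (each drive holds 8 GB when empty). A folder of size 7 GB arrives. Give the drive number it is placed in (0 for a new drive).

No drive has ≥ 7 GB free, so a new drive is opened.

0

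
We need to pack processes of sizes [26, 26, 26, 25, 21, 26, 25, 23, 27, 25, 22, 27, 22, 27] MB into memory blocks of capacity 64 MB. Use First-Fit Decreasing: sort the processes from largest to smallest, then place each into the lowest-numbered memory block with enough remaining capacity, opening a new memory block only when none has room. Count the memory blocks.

Sorted descending: 27, 27, 27, 26, 26, 26, 26, 25, 25, 25, 23, 22, 22, 21.
memory block 1: place 27 MB, 37 MB left
memory block 1: place 27 MB, 10 MB left
memory block 2: place 27 MB, 37 MB left
memory block 2: place 26 MB, 11 MB left
memory block 3: place 26 MB, 38 MB left
memory block 3: place 26 MB, 12 MB left
memory block 4: place 26 MB, 38 MB left
memory block 4: place 25 MB, 13 MB left
memory block 5: place 25 MB, 39 MB left
memory block 5: place 25 MB, 14 MB left
memory block 6: place 23 MB, 41 MB left
memory block 6: place 22 MB, 19 MB left
memory block 7: place 22 MB, 42 MB left
memory block 7: place 21 MB, 21 MB left
Final memory blocks: [27,27] [27,26] [26,26] [26,25] [25,25] [23,22] [22,21].

7 memory blocks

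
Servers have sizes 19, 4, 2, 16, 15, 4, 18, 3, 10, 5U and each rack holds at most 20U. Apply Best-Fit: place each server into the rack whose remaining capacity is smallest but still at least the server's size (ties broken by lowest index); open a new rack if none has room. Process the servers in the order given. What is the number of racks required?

6 racks

Put 19U in rack 1; 1U remain.
Put 4U in rack 2; 16U remain.
Put 2U in rack 2; 14U remain.
Put 16U in rack 3; 4U remain.
Put 15U in rack 4; 5U remain.
Put 4U in rack 3; 0U remain.
Put 18U in rack 5; 2U remain.
Put 3U in rack 4; 2U remain.
Put 10U in rack 2; 4U remain.
Put 5U in rack 6; 15U remain.
Final racks: [19] [4,2,10] [16,4] [15,3] [18] [5].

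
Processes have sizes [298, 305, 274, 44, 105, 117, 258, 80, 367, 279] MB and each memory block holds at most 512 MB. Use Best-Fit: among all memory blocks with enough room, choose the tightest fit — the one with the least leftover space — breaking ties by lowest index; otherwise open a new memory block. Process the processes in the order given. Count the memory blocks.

6

298 MB → memory block 1 (remaining 214 MB)
305 MB → memory block 2 (remaining 207 MB)
274 MB → memory block 3 (remaining 238 MB)
44 MB → memory block 2 (remaining 163 MB)
105 MB → memory block 2 (remaining 58 MB)
117 MB → memory block 1 (remaining 97 MB)
258 MB → memory block 4 (remaining 254 MB)
80 MB → memory block 1 (remaining 17 MB)
367 MB → memory block 5 (remaining 145 MB)
279 MB → memory block 6 (remaining 233 MB)
Final memory blocks: [298,117,80] [305,44,105] [274] [258] [367] [279].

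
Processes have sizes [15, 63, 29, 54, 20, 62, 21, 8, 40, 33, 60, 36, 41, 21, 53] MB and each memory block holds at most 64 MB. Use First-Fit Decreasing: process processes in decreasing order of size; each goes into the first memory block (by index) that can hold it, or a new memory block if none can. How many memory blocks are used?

10

Sorted descending: 63, 62, 60, 54, 53, 41, 40, 36, 33, 29, 21, 21, 20, 15, 8.
63 MB → memory block 1 (remaining 1 MB)
62 MB → memory block 2 (remaining 2 MB)
60 MB → memory block 3 (remaining 4 MB)
54 MB → memory block 4 (remaining 10 MB)
53 MB → memory block 5 (remaining 11 MB)
41 MB → memory block 6 (remaining 23 MB)
40 MB → memory block 7 (remaining 24 MB)
36 MB → memory block 8 (remaining 28 MB)
33 MB → memory block 9 (remaining 31 MB)
29 MB → memory block 9 (remaining 2 MB)
21 MB → memory block 6 (remaining 2 MB)
21 MB → memory block 7 (remaining 3 MB)
20 MB → memory block 8 (remaining 8 MB)
15 MB → memory block 10 (remaining 49 MB)
8 MB → memory block 4 (remaining 2 MB)
Final memory blocks: [63] [62] [60] [54,8] [53] [41,21] [40,21] [36,20] [33,29] [15].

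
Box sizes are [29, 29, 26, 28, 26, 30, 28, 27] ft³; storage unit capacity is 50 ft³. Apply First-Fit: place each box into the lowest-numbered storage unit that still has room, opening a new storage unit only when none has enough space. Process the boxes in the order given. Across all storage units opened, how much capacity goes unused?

Put 29 ft³ in storage unit 1; 21 ft³ remain.
Put 29 ft³ in storage unit 2; 21 ft³ remain.
Put 26 ft³ in storage unit 3; 24 ft³ remain.
Put 28 ft³ in storage unit 4; 22 ft³ remain.
Put 26 ft³ in storage unit 5; 24 ft³ remain.
Put 30 ft³ in storage unit 6; 20 ft³ remain.
Put 28 ft³ in storage unit 7; 22 ft³ remain.
Put 27 ft³ in storage unit 8; 23 ft³ remain.
8 storage units × 50 ft³ = 400 ft³; used 223 ft³; unused 177 ft³.

177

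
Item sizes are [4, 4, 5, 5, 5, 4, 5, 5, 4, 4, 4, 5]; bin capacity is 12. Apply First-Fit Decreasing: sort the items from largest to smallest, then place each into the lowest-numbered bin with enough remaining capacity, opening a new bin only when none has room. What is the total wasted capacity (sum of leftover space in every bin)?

6

Sorted descending: 5, 5, 5, 5, 5, 5, 4, 4, 4, 4, 4, 4.
5 → bin 1 (remaining 7)
5 → bin 1 (remaining 2)
5 → bin 2 (remaining 7)
5 → bin 2 (remaining 2)
5 → bin 3 (remaining 7)
5 → bin 3 (remaining 2)
4 → bin 4 (remaining 8)
4 → bin 4 (remaining 4)
4 → bin 4 (remaining 0)
4 → bin 5 (remaining 8)
4 → bin 5 (remaining 4)
4 → bin 5 (remaining 0)
5 bins × 12 = 60; used 54; unused 6.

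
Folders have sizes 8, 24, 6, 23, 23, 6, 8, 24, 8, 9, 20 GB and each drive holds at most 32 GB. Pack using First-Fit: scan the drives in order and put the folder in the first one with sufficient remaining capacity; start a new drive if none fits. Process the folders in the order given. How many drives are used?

8 GB → drive 1 (remaining 24 GB)
24 GB → drive 1 (remaining 0 GB)
6 GB → drive 2 (remaining 26 GB)
23 GB → drive 2 (remaining 3 GB)
23 GB → drive 3 (remaining 9 GB)
6 GB → drive 3 (remaining 3 GB)
8 GB → drive 4 (remaining 24 GB)
24 GB → drive 4 (remaining 0 GB)
8 GB → drive 5 (remaining 24 GB)
9 GB → drive 5 (remaining 15 GB)
20 GB → drive 6 (remaining 12 GB)
Final drives: [8,24] [6,23] [23,6] [8,24] [8,9] [20].

6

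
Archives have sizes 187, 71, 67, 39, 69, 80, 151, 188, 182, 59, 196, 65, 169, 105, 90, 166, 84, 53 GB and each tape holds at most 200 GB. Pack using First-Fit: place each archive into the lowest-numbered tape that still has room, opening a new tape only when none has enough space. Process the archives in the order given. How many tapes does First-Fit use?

tape 1: place 187 GB, 13 GB left
tape 2: place 71 GB, 129 GB left
tape 2: place 67 GB, 62 GB left
tape 2: place 39 GB, 23 GB left
tape 3: place 69 GB, 131 GB left
tape 3: place 80 GB, 51 GB left
tape 4: place 151 GB, 49 GB left
tape 5: place 188 GB, 12 GB left
tape 6: place 182 GB, 18 GB left
tape 7: place 59 GB, 141 GB left
tape 8: place 196 GB, 4 GB left
tape 7: place 65 GB, 76 GB left
tape 9: place 169 GB, 31 GB left
tape 10: place 105 GB, 95 GB left
tape 10: place 90 GB, 5 GB left
tape 11: place 166 GB, 34 GB left
tape 12: place 84 GB, 116 GB left
tape 7: place 53 GB, 23 GB left

12 tapes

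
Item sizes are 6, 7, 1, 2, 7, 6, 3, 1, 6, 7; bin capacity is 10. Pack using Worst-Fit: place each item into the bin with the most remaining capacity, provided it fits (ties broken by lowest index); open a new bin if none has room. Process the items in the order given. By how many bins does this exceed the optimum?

0

Worst-Fit: [6,1,2] [7,1] [7] [6,3] [6] [7] → 6 bins.
6 items exceed 5 (half the capacity), and no two of those can share a bin, so at least 6 bins are needed.
So 6 is already optimal.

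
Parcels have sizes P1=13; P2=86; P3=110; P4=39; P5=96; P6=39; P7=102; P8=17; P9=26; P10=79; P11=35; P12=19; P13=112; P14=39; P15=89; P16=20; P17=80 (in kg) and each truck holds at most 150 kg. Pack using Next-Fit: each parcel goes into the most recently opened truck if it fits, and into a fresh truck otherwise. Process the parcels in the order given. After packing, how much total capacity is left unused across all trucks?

199

P1 (13 kg) → truck 1 (remaining 137 kg)
P2 (86 kg) → truck 1 (remaining 51 kg)
P3 (110 kg) → truck 2 (remaining 40 kg)
P4 (39 kg) → truck 2 (remaining 1 kg)
P5 (96 kg) → truck 3 (remaining 54 kg)
P6 (39 kg) → truck 3 (remaining 15 kg)
P7 (102 kg) → truck 4 (remaining 48 kg)
P8 (17 kg) → truck 4 (remaining 31 kg)
P9 (26 kg) → truck 4 (remaining 5 kg)
P10 (79 kg) → truck 5 (remaining 71 kg)
P11 (35 kg) → truck 5 (remaining 36 kg)
P12 (19 kg) → truck 5 (remaining 17 kg)
P13 (112 kg) → truck 6 (remaining 38 kg)
P14 (39 kg) → truck 7 (remaining 111 kg)
P15 (89 kg) → truck 7 (remaining 22 kg)
P16 (20 kg) → truck 7 (remaining 2 kg)
P17 (80 kg) → truck 8 (remaining 70 kg)
8 trucks × 150 kg = 1200 kg; used 1001 kg; unused 199 kg.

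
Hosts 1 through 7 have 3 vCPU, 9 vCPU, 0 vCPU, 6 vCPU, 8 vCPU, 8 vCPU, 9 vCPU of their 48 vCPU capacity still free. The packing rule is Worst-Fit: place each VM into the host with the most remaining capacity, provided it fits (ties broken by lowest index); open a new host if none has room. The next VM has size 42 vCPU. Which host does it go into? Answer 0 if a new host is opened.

No host has ≥ 42 vCPU free, so a new host is opened.

0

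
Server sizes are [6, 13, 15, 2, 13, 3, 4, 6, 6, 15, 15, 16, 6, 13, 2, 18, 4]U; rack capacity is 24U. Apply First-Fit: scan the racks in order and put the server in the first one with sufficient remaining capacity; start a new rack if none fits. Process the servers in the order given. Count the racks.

Put 6U in rack 1; 18U remain.
Put 13U in rack 1; 5U remain.
Put 15U in rack 2; 9U remain.
Put 2U in rack 1; 3U remain.
Put 13U in rack 3; 11U remain.
Put 3U in rack 1; 0U remain.
Put 4U in rack 2; 5U remain.
Put 6U in rack 3; 5U remain.
Put 6U in rack 4; 18U remain.
Put 15U in rack 4; 3U remain.
Put 15U in rack 5; 9U remain.
Put 16U in rack 6; 8U remain.
Put 6U in rack 5; 3U remain.
Put 13U in rack 7; 11U remain.
Put 2U in rack 2; 3U remain.
Put 18U in rack 8; 6U remain.
Put 4U in rack 3; 1U remain.

8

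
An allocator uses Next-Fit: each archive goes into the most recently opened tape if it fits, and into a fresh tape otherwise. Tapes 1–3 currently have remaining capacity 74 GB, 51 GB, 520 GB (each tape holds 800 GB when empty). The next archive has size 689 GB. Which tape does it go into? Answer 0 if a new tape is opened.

Next-Fit only looks at tape 3, which has 520 GB free.
689 GB does not fit, so a new tape is opened.

0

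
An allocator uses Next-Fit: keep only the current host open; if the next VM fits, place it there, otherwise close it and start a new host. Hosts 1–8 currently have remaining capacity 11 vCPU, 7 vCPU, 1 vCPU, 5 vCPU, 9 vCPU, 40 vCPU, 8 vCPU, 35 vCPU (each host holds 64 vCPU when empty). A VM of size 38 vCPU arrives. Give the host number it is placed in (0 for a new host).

0

Next-Fit only looks at host 8, which has 35 vCPU free.
38 vCPU does not fit, so a new host is opened.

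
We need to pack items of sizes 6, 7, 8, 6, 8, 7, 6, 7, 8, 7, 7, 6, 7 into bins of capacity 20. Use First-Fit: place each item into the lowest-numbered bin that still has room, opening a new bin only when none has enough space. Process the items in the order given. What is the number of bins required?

5

6 → bin 1 (remaining 14)
7 → bin 1 (remaining 7)
8 → bin 2 (remaining 12)
6 → bin 1 (remaining 1)
8 → bin 2 (remaining 4)
7 → bin 3 (remaining 13)
6 → bin 3 (remaining 7)
7 → bin 3 (remaining 0)
8 → bin 4 (remaining 12)
7 → bin 4 (remaining 5)
7 → bin 5 (remaining 13)
6 → bin 5 (remaining 7)
7 → bin 5 (remaining 0)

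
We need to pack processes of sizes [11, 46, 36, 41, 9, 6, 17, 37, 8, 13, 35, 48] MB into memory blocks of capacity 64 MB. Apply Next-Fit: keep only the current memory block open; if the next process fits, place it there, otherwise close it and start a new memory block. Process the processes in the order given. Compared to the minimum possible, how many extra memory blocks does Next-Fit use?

Next-Fit: [11,46] [36] [41,9,6] [17,37,8] [13,35] [48] → 6 memory blocks.
6 processes exceed 32 MB (half the capacity), and no two of those can share a memory block, so at least 6 memory blocks are needed.
So 6 is already optimal.

0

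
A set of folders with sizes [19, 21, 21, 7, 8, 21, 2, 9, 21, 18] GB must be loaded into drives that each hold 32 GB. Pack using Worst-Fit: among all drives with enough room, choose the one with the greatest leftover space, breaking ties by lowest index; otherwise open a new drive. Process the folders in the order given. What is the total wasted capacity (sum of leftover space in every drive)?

45

drive 1: place 19 GB, 13 GB left
drive 2: place 21 GB, 11 GB left
drive 3: place 21 GB, 11 GB left
drive 1: place 7 GB, 6 GB left
drive 2: place 8 GB, 3 GB left
drive 4: place 21 GB, 11 GB left
drive 3: place 2 GB, 9 GB left
drive 4: place 9 GB, 2 GB left
drive 5: place 21 GB, 11 GB left
drive 6: place 18 GB, 14 GB left
6 drives × 32 GB = 192 GB; used 147 GB; unused 45 GB.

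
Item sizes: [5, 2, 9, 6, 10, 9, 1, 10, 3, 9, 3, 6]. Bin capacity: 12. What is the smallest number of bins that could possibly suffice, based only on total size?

7

Total size = 5 + 2 + 9 + 6 + 10 + 9 + 1 + 10 + 3 + 9 + 3 + 6 = 73.
⌈73 / 12⌉ = 7.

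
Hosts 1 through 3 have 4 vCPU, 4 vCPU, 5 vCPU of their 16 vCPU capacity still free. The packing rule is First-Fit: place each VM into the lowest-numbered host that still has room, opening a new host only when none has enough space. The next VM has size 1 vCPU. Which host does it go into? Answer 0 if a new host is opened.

Hosts with room: host 1 (4 vCPU), host 2 (4 vCPU), host 3 (5 vCPU).
The first with room is host 1.

1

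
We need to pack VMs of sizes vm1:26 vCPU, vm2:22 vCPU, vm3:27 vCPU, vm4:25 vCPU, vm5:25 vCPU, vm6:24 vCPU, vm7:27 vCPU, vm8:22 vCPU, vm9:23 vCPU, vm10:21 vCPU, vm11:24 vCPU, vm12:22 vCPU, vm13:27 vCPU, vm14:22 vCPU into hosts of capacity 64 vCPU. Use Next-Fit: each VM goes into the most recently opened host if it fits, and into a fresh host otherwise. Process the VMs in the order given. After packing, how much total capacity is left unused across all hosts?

host 1: place vm1 (26 vCPU), 38 vCPU left
host 1: place vm2 (22 vCPU), 16 vCPU left
host 2: place vm3 (27 vCPU), 37 vCPU left
host 2: place vm4 (25 vCPU), 12 vCPU left
host 3: place vm5 (25 vCPU), 39 vCPU left
host 3: place vm6 (24 vCPU), 15 vCPU left
host 4: place vm7 (27 vCPU), 37 vCPU left
host 4: place vm8 (22 vCPU), 15 vCPU left
host 5: place vm9 (23 vCPU), 41 vCPU left
host 5: place vm10 (21 vCPU), 20 vCPU left
host 6: place vm11 (24 vCPU), 40 vCPU left
host 6: place vm12 (22 vCPU), 18 vCPU left
host 7: place vm13 (27 vCPU), 37 vCPU left
host 7: place vm14 (22 vCPU), 15 vCPU left
7 hosts × 64 vCPU = 448 vCPU; used 337 vCPU; unused 111 vCPU.

111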